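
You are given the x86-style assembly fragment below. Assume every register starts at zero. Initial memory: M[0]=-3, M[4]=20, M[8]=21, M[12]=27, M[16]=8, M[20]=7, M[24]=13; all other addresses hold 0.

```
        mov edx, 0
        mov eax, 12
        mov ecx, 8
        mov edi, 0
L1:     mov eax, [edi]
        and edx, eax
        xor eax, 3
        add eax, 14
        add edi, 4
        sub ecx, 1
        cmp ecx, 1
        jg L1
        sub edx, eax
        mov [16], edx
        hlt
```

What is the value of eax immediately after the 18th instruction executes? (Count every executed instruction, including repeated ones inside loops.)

edx=0
eax=12
ecx=8
edi=0
eax=M[0]=-3
edx=0&(-3)=0
eax=(-3)^3=-2
eax=(-2)+14=12
edi=0+4=4
ecx=8-1=7
cmp ecx, 1  (cmp 7,1)
jg L1: taken
eax=M[4]=20
edx=0&20=0
eax=20^3=23
eax=23+14=37
edi=4+4=8
ecx=7-1=6
After step 18: eax = 37.

37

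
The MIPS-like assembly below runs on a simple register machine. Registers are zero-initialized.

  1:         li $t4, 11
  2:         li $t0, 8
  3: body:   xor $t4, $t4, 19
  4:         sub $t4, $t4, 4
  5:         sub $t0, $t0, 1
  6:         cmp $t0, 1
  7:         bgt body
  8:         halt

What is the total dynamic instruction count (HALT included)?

38

after li $t4, 11: $t4=11
after li $t0, 8: $t0=8
after xor $t4, $t4, 19: $t4=11^19=24
after sub $t4, $t4, 4: $t4=24-4=20
after sub $t0, $t0, 1: $t0=8-1=7
cmp $t0, 1  (cmp 7,1)
bgt body: taken
after xor $t4, $t4, 19: $t4=20^19=7
after sub $t4, $t4, 4: $t4=7-4=3
after sub $t0, $t0, 1: $t0=7-1=6
cmp $t0, 1  (cmp 6,1)
bgt body: taken
after xor $t4, $t4, 19: $t4=3^19=16
after sub $t4, $t4, 4: $t4=16-4=12
after sub $t0, $t0, 1: $t0=6-1=5
cmp $t0, 1  (cmp 5,1)
bgt body: taken
after xor $t4, $t4, 19: $t4=12^19=31
after sub $t4, $t4, 4: $t4=31-4=27
after sub $t0, $t0, 1: $t0=5-1=4
cmp $t0, 1  (cmp 4,1)
bgt body: taken
after xor $t4, $t4, 19: $t4=27^19=8
after sub $t4, $t4, 4: $t4=8-4=4
after sub $t0, $t0, 1: $t0=4-1=3
cmp $t0, 1  (cmp 3,1)
bgt body: taken
after xor $t4, $t4, 19: $t4=4^19=23
after sub $t4, $t4, 4: $t4=23-4=19
after sub $t0, $t0, 1: $t0=3-1=2
cmp $t0, 1  (cmp 2,1)
bgt body: taken
after xor $t4, $t4, 19: $t4=19^19=0
after sub $t4, $t4, 4: $t4=0-4=-4
after sub $t0, $t0, 1: $t0=2-1=1
cmp $t0, 1  (cmp 1,1)
bgt body: not taken
halt.
Total executed instructions: 38.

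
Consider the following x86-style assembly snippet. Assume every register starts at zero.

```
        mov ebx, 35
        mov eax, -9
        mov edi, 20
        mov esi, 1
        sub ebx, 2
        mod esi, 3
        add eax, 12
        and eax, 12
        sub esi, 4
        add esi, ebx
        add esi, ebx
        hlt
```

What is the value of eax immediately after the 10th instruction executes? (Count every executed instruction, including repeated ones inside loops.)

ebx=35
eax=-9
edi=20
esi=1
ebx=35-2=33
esi=1%3=1
eax=(-9)+12=3
eax=3&12=0
esi=1-4=-3
esi=(-3)+33=30
After step 10: eax = 0.

0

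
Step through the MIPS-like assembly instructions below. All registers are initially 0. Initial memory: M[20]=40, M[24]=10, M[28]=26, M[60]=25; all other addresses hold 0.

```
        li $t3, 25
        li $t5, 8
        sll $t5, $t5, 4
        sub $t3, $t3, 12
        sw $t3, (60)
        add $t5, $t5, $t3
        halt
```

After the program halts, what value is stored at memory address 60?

after li $t3, 25: $t3=25
after li $t5, 8: $t5=8
after sll $t5, $t5, 4: $t5=8<<4=128
after sub $t3, $t3, 12: $t3=25-12=13
sw $t3, (60) → M[60]=13
after add $t5, $t5, $t3: $t5=128+13=141
halt.

13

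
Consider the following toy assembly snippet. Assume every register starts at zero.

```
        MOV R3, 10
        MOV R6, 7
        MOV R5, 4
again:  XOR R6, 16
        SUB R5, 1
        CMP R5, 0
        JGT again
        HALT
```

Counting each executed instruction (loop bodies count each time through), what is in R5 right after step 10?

MOV R3, 10 → R3=10
MOV R6, 7 → R6=7
MOV R5, 4 → R5=4
XOR R6, 16 → R6=7^16=23
SUB R5, 1 → R5=4-1=3
CMP R5, 0  (cmp 3,0)
JGT again: taken
XOR R6, 16 → R6=23^16=7
SUB R5, 1 → R5=3-1=2
CMP R5, 0  (cmp 2,0)
After step 10: R5 = 2.

2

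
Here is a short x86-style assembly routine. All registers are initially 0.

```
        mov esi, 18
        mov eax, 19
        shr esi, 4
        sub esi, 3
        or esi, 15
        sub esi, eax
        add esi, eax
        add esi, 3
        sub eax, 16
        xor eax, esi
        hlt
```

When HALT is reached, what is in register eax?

1

esi=18
eax=19
esi=18>>4=1
esi=1-3=-2
esi=(-2)|15=-1
esi=(-1)-19=-20
esi=(-20)+19=-1
esi=(-1)+3=2
eax=19-16=3
eax=3^2=1
halt.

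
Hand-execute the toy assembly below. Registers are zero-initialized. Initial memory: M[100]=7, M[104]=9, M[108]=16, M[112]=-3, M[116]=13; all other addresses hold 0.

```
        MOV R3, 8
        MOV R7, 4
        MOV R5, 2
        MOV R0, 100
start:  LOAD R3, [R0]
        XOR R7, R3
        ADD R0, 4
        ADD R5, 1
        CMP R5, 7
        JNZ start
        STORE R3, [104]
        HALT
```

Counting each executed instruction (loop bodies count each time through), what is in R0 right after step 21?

112

after MOV R3, 8: R3=8
after MOV R7, 4: R7=4
after MOV R5, 2: R5=2
after MOV R0, 100: R0=100
after LOAD R3, [R0]: R3=M[100]=7
after XOR R7, R3: R7=4^7=3
after ADD R0, 4: R0=100+4=104
after ADD R5, 1: R5=2+1=3
CMP R5, 7  (cmp 3,7)
JNZ start: taken
after LOAD R3, [R0]: R3=M[104]=9
after XOR R7, R3: R7=3^9=10
after ADD R0, 4: R0=104+4=108
after ADD R5, 1: R5=3+1=4
CMP R5, 7  (cmp 4,7)
JNZ start: taken
after LOAD R3, [R0]: R3=M[108]=16
after XOR R7, R3: R7=10^16=26
after ADD R0, 4: R0=108+4=112
after ADD R5, 1: R5=4+1=5
CMP R5, 7  (cmp 5,7)
After step 21: R0 = 112.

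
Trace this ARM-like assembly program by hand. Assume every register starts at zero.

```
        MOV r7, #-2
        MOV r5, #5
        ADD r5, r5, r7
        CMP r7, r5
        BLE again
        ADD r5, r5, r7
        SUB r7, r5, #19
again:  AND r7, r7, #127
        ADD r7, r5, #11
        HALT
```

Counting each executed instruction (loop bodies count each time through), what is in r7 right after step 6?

after MOV r7, #-2: r7=-2
after MOV r5, #5: r5=5
after ADD r5, r5, r7: r5=5+(-2)=3
CMP r7, r5  (cmp -2,3)
BLE again: taken
after AND r7, r7, #127: r7=(-2)&127=126
After step 6: r7 = 126.

126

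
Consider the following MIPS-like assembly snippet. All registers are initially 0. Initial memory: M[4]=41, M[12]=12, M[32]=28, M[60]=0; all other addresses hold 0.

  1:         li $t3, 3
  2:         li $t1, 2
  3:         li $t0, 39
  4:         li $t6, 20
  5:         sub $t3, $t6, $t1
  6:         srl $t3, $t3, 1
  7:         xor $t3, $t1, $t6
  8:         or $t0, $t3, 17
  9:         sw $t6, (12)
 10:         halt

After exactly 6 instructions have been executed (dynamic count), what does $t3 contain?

after li $t3, 3: $t3=3
after li $t1, 2: $t1=2
after li $t0, 39: $t0=39
after li $t6, 20: $t6=20
after sub $t3, $t6, $t1: $t3=20-2=18
after srl $t3, $t3, 1: $t3=18>>1=9
After step 6: $t3 = 9.

9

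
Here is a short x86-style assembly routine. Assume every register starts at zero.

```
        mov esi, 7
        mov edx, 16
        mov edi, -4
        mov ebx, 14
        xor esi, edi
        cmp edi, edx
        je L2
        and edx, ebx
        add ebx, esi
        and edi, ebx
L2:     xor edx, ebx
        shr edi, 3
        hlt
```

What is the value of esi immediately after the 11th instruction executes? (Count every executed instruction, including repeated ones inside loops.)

-5

mov esi, 7 → esi=7
mov edx, 16 → edx=16
mov edi, -4 → edi=-4
mov ebx, 14 → ebx=14
xor esi, edi → esi=7^(-4)=-5
cmp edi, edx  (cmp -4,16)
je L2: not taken
and edx, ebx → edx=16&14=0
add ebx, esi → ebx=14+(-5)=9
and edi, ebx → edi=(-4)&9=8
xor edx, ebx → edx=0^9=9
After step 11: esi = -5.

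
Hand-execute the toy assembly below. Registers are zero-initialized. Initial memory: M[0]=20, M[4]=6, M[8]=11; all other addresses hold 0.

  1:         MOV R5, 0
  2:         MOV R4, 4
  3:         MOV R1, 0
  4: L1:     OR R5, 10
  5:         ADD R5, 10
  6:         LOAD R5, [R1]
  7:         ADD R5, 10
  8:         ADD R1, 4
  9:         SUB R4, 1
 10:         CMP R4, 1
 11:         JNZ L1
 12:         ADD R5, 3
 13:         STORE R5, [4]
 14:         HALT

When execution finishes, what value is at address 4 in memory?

24

MOV R5, 0 → R5=0
MOV R4, 4 → R4=4
MOV R1, 0 → R1=0
OR R5, 10 → R5=0|10=10
ADD R5, 10 → R5=10+10=20
LOAD R5, [R1] → R5=M[0]=20
ADD R5, 10 → R5=20+10=30
ADD R1, 4 → R1=0+4=4
SUB R4, 1 → R4=4-1=3
CMP R4, 1  (cmp 3,1)
JNZ L1: taken
OR R5, 10 → R5=30|10=30
ADD R5, 10 → R5=30+10=40
LOAD R5, [R1] → R5=M[4]=6
ADD R5, 10 → R5=6+10=16
ADD R1, 4 → R1=4+4=8
SUB R4, 1 → R4=3-1=2
CMP R4, 1  (cmp 2,1)
JNZ L1: taken
OR R5, 10 → R5=16|10=26
ADD R5, 10 → R5=26+10=36
LOAD R5, [R1] → R5=M[8]=11
ADD R5, 10 → R5=11+10=21
ADD R1, 4 → R1=8+4=12
SUB R4, 1 → R4=2-1=1
CMP R4, 1  (cmp 1,1)
JNZ L1: not taken
ADD R5, 3 → R5=21+3=24
STORE R5, [4] → M[4]=24
halt.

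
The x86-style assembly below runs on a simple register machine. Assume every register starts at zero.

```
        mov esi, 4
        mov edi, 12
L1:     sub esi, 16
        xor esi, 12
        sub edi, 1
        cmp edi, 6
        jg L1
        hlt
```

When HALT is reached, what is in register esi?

-92

after mov esi, 4: esi=4
after mov edi, 12: edi=12
after sub esi, 16: esi=4-16=-12
after xor esi, 12: esi=(-12)^12=-8
after sub edi, 1: edi=12-1=11
cmp edi, 6  (cmp 11,6)
jg L1: taken
after sub esi, 16: esi=(-8)-16=-24
after xor esi, 12: esi=(-24)^12=-28
after sub edi, 1: edi=11-1=10
cmp edi, 6  (cmp 10,6)
jg L1: taken
after sub esi, 16: esi=(-28)-16=-44
after xor esi, 12: esi=(-44)^12=-40
after sub edi, 1: edi=10-1=9
cmp edi, 6  (cmp 9,6)
jg L1: taken
after sub esi, 16: esi=(-40)-16=-56
after xor esi, 12: esi=(-56)^12=-60
after sub edi, 1: edi=9-1=8
cmp edi, 6  (cmp 8,6)
jg L1: taken
after sub esi, 16: esi=(-60)-16=-76
after xor esi, 12: esi=(-76)^12=-72
after sub edi, 1: edi=8-1=7
cmp edi, 6  (cmp 7,6)
jg L1: taken
after sub esi, 16: esi=(-72)-16=-88
after xor esi, 12: esi=(-88)^12=-92
after sub edi, 1: edi=7-1=6
cmp edi, 6  (cmp 6,6)
jg L1: not taken
halt.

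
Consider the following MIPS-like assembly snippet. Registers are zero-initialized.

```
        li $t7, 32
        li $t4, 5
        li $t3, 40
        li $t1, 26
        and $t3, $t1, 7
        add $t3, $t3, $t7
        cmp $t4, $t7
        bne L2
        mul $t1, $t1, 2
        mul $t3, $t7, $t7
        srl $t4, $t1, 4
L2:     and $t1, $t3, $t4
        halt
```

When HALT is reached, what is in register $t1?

0

li $t7, 32 → $t7=32
li $t4, 5 → $t4=5
li $t3, 40 → $t3=40
li $t1, 26 → $t1=26
and $t3, $t1, 7 → $t3=26&7=2
add $t3, $t3, $t7 → $t3=2+32=34
cmp $t4, $t7  (cmp 5,32)
bne L2: taken
and $t1, $t3, $t4 → $t1=34&5=0
halt.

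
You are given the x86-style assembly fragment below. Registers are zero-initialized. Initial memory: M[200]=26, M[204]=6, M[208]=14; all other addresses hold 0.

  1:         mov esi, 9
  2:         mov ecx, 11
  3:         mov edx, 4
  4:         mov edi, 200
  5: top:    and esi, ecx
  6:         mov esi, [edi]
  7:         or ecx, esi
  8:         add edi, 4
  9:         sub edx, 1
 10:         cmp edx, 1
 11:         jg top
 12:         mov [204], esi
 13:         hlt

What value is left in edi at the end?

212

mov esi, 9 → esi=9
mov ecx, 11 → ecx=11
mov edx, 4 → edx=4
mov edi, 200 → edi=200
and esi, ecx → esi=9&11=9
mov esi, [edi] → esi=M[200]=26
or ecx, esi → ecx=11|26=27
add edi, 4 → edi=200+4=204
sub edx, 1 → edx=4-1=3
cmp edx, 1  (cmp 3,1)
jg top: taken
and esi, ecx → esi=26&27=26
mov esi, [edi] → esi=M[204]=6
or ecx, esi → ecx=27|6=31
add edi, 4 → edi=204+4=208
sub edx, 1 → edx=3-1=2
cmp edx, 1  (cmp 2,1)
jg top: taken
and esi, ecx → esi=6&31=6
mov esi, [edi] → esi=M[208]=14
or ecx, esi → ecx=31|14=31
add edi, 4 → edi=208+4=212
sub edx, 1 → edx=2-1=1
cmp edx, 1  (cmp 1,1)
jg top: not taken
mov [204], esi → M[204]=14
halt.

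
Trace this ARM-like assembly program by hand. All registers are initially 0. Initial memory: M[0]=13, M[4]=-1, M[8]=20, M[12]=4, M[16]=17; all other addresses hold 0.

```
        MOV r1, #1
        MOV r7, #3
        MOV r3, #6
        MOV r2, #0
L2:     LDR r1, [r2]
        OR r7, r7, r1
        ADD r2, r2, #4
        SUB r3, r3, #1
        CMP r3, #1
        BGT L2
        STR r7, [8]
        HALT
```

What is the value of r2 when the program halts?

after MOV r1, #1: r1=1
after MOV r7, #3: r7=3
after MOV r3, #6: r3=6
after MOV r2, #0: r2=0
after LDR r1, [r2]: r1=M[0]=13
after OR r7, r7, r1: r7=3|13=15
after ADD r2, r2, #4: r2=0+4=4
after SUB r3, r3, #1: r3=6-1=5
CMP r3, #1  (cmp 5,1)
BGT L2: taken
after LDR r1, [r2]: r1=M[4]=-1
after OR r7, r7, r1: r7=15|(-1)=-1
after ADD r2, r2, #4: r2=4+4=8
after SUB r3, r3, #1: r3=5-1=4
CMP r3, #1  (cmp 4,1)
BGT L2: taken
after LDR r1, [r2]: r1=M[8]=20
after OR r7, r7, r1: r7=(-1)|20=-1
after ADD r2, r2, #4: r2=8+4=12
after SUB r3, r3, #1: r3=4-1=3
CMP r3, #1  (cmp 3,1)
BGT L2: taken
after LDR r1, [r2]: r1=M[12]=4
after OR r7, r7, r1: r7=(-1)|4=-1
after ADD r2, r2, #4: r2=12+4=16
after SUB r3, r3, #1: r3=3-1=2
CMP r3, #1  (cmp 2,1)
BGT L2: taken
after LDR r1, [r2]: r1=M[16]=17
after OR r7, r7, r1: r7=(-1)|17=-1
after ADD r2, r2, #4: r2=16+4=20
after SUB r3, r3, #1: r3=2-1=1
CMP r3, #1  (cmp 1,1)
BGT L2: not taken
STR r7, [8] → M[8]=-1
halt.

20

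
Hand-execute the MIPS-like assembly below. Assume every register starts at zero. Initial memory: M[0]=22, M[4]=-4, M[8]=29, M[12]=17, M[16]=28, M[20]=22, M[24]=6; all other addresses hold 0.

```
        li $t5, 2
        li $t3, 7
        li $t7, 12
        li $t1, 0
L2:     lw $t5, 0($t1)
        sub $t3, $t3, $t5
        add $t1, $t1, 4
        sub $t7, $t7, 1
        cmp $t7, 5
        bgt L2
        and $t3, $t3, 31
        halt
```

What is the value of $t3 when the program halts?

15

after li $t5, 2: $t5=2
after li $t3, 7: $t3=7
after li $t7, 12: $t7=12
after li $t1, 0: $t1=0
after lw $t5, 0($t1): $t5=M[0]=22
after sub $t3, $t3, $t5: $t3=7-22=-15
after add $t1, $t1, 4: $t1=0+4=4
after sub $t7, $t7, 1: $t7=12-1=11
cmp $t7, 5  (cmp 11,5)
bgt L2: taken
after lw $t5, 0($t1): $t5=M[4]=-4
after sub $t3, $t3, $t5: $t3=(-15)-(-4)=-11
after add $t1, $t1, 4: $t1=4+4=8
after sub $t7, $t7, 1: $t7=11-1=10
cmp $t7, 5  (cmp 10,5)
bgt L2: taken
after lw $t5, 0($t1): $t5=M[8]=29
after sub $t3, $t3, $t5: $t3=(-11)-29=-40
after add $t1, $t1, 4: $t1=8+4=12
after sub $t7, $t7, 1: $t7=10-1=9
cmp $t7, 5  (cmp 9,5)
bgt L2: taken
after lw $t5, 0($t1): $t5=M[12]=17
after sub $t3, $t3, $t5: $t3=(-40)-17=-57
after add $t1, $t1, 4: $t1=12+4=16
after sub $t7, $t7, 1: $t7=9-1=8
cmp $t7, 5  (cmp 8,5)
bgt L2: taken
after lw $t5, 0($t1): $t5=M[16]=28
after sub $t3, $t3, $t5: $t3=(-57)-28=-85
after add $t1, $t1, 4: $t1=16+4=20
after sub $t7, $t7, 1: $t7=8-1=7
cmp $t7, 5  (cmp 7,5)
bgt L2: taken
after lw $t5, 0($t1): $t5=M[20]=22
after sub $t3, $t3, $t5: $t3=(-85)-22=-107
after add $t1, $t1, 4: $t1=20+4=24
after sub $t7, $t7, 1: $t7=7-1=6
cmp $t7, 5  (cmp 6,5)
bgt L2: taken
after lw $t5, 0($t1): $t5=M[24]=6
after sub $t3, $t3, $t5: $t3=(-107)-6=-113
after add $t1, $t1, 4: $t1=24+4=28
after sub $t7, $t7, 1: $t7=6-1=5
cmp $t7, 5  (cmp 5,5)
bgt L2: not taken
after and $t3, $t3, 31: $t3=(-113)&31=15
halt.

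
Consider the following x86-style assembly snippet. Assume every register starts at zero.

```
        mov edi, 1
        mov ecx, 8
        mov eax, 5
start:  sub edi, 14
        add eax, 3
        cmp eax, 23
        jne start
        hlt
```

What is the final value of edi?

after mov edi, 1: edi=1
after mov ecx, 8: ecx=8
after mov eax, 5: eax=5
after sub edi, 14: edi=1-14=-13
after add eax, 3: eax=5+3=8
cmp eax, 23  (cmp 8,23)
jne start: taken
after sub edi, 14: edi=(-13)-14=-27
after add eax, 3: eax=8+3=11
cmp eax, 23  (cmp 11,23)
jne start: taken
after sub edi, 14: edi=(-27)-14=-41
after add eax, 3: eax=11+3=14
cmp eax, 23  (cmp 14,23)
jne start: taken
after sub edi, 14: edi=(-41)-14=-55
after add eax, 3: eax=14+3=17
cmp eax, 23  (cmp 17,23)
jne start: taken
after sub edi, 14: edi=(-55)-14=-69
after add eax, 3: eax=17+3=20
cmp eax, 23  (cmp 20,23)
jne start: taken
after sub edi, 14: edi=(-69)-14=-83
after add eax, 3: eax=20+3=23
cmp eax, 23  (cmp 23,23)
jne start: not taken
halt.

-83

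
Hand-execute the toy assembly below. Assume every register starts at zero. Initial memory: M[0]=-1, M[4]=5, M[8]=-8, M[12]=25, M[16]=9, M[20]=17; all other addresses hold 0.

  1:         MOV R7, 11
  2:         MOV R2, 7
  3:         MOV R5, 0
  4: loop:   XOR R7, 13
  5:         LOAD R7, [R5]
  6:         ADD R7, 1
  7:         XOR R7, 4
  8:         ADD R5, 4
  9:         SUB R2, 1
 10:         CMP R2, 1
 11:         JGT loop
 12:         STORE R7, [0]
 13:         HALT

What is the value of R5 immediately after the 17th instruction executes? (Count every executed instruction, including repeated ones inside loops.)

after MOV R7, 11: R7=11
after MOV R2, 7: R2=7
after MOV R5, 0: R5=0
after XOR R7, 13: R7=11^13=6
after LOAD R7, [R5]: R7=M[0]=-1
after ADD R7, 1: R7=(-1)+1=0
after XOR R7, 4: R7=0^4=4
after ADD R5, 4: R5=0+4=4
after SUB R2, 1: R2=7-1=6
CMP R2, 1  (cmp 6,1)
JGT loop: taken
after XOR R7, 13: R7=4^13=9
after LOAD R7, [R5]: R7=M[4]=5
after ADD R7, 1: R7=5+1=6
after XOR R7, 4: R7=6^4=2
after ADD R5, 4: R5=4+4=8
after SUB R2, 1: R2=6-1=5
After step 17: R5 = 8.

8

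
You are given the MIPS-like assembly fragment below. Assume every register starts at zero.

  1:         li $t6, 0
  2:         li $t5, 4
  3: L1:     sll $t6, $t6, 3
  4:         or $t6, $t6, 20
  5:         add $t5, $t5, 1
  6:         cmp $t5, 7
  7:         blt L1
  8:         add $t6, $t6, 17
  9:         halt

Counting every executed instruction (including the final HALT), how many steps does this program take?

$t6=0
$t5=4
$t6=0<<3=0
$t6=0|20=20
$t5=4+1=5
cmp $t5, 7  (cmp 5,7)
blt L1: taken
$t6=20<<3=160
$t6=160|20=180
$t5=5+1=6
cmp $t5, 7  (cmp 6,7)
blt L1: taken
$t6=180<<3=1440
$t6=1440|20=1460
$t5=6+1=7
cmp $t5, 7  (cmp 7,7)
blt L1: not taken
$t6=1460+17=1477
halt.
Total executed instructions: 19.

19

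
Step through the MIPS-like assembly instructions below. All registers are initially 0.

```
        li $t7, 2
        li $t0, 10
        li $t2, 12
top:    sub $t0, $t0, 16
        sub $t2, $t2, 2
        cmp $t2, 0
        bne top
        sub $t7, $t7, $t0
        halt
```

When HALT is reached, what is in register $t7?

88

li $t7, 2 → $t7=2
li $t0, 10 → $t0=10
li $t2, 12 → $t2=12
sub $t0, $t0, 16 → $t0=10-16=-6
sub $t2, $t2, 2 → $t2=12-2=10
cmp $t2, 0  (cmp 10,0)
bne top: taken
sub $t0, $t0, 16 → $t0=(-6)-16=-22
sub $t2, $t2, 2 → $t2=10-2=8
cmp $t2, 0  (cmp 8,0)
bne top: taken
sub $t0, $t0, 16 → $t0=(-22)-16=-38
sub $t2, $t2, 2 → $t2=8-2=6
cmp $t2, 0  (cmp 6,0)
bne top: taken
sub $t0, $t0, 16 → $t0=(-38)-16=-54
sub $t2, $t2, 2 → $t2=6-2=4
cmp $t2, 0  (cmp 4,0)
bne top: taken
sub $t0, $t0, 16 → $t0=(-54)-16=-70
sub $t2, $t2, 2 → $t2=4-2=2
cmp $t2, 0  (cmp 2,0)
bne top: taken
sub $t0, $t0, 16 → $t0=(-70)-16=-86
sub $t2, $t2, 2 → $t2=2-2=0
cmp $t2, 0  (cmp 0,0)
bne top: not taken
sub $t7, $t7, $t0 → $t7=2-(-86)=88
halt.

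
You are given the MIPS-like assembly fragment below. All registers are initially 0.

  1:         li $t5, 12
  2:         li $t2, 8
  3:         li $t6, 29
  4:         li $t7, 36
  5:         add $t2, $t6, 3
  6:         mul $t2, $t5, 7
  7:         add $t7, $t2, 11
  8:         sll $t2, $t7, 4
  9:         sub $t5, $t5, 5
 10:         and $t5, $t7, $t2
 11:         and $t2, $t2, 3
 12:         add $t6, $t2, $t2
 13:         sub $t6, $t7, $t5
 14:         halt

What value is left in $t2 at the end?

$t5=12
$t2=8
$t6=29
$t7=36
$t2=29+3=32
$t2=12*7=84
$t7=84+11=95
$t2=95<<4=1520
$t5=12-5=7
$t5=95&1520=80
$t2=1520&3=0
$t6=0+0=0
$t6=95-80=15
halt.

0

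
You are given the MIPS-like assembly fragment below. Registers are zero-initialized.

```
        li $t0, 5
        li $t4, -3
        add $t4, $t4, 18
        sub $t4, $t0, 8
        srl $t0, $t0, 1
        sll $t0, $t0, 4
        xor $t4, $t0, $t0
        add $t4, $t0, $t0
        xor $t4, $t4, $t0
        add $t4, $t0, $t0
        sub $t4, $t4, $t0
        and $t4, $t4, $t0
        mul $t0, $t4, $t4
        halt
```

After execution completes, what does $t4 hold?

32

$t0=5
$t4=-3
$t4=(-3)+18=15
$t4=5-8=-3
$t0=5>>1=2
$t0=2<<4=32
$t4=32^32=0
$t4=32+32=64
$t4=64^32=96
$t4=32+32=64
$t4=64-32=32
$t4=32&32=32
$t0=32*32=1024
halt.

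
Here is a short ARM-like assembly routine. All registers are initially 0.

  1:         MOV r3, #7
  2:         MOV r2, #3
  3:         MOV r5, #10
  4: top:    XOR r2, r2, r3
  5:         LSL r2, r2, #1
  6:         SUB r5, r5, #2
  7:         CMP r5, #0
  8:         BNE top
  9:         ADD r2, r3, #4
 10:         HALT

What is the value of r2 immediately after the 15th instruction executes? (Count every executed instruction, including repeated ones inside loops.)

MOV r3, #7 → r3=7
MOV r2, #3 → r2=3
MOV r5, #10 → r5=10
XOR r2, r2, r3 → r2=3^7=4
LSL r2, r2, #1 → r2=4<<1=8
SUB r5, r5, #2 → r5=10-2=8
CMP r5, #0  (cmp 8,0)
BNE top: taken
XOR r2, r2, r3 → r2=8^7=15
LSL r2, r2, #1 → r2=15<<1=30
SUB r5, r5, #2 → r5=8-2=6
CMP r5, #0  (cmp 6,0)
BNE top: taken
XOR r2, r2, r3 → r2=30^7=25
LSL r2, r2, #1 → r2=25<<1=50
After step 15: r2 = 50.

50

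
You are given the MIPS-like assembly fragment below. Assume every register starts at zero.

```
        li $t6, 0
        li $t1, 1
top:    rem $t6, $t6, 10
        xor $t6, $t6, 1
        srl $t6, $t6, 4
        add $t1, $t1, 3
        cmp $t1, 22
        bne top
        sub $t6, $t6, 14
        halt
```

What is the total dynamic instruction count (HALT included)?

46

after li $t6, 0: $t6=0
after li $t1, 1: $t1=1
after rem $t6, $t6, 10: $t6=0%10=0
after xor $t6, $t6, 1: $t6=0^1=1
after srl $t6, $t6, 4: $t6=1>>4=0
after add $t1, $t1, 3: $t1=1+3=4
cmp $t1, 22  (cmp 4,22)
bne top: taken
after rem $t6, $t6, 10: $t6=0%10=0
after xor $t6, $t6, 1: $t6=0^1=1
after srl $t6, $t6, 4: $t6=1>>4=0
after add $t1, $t1, 3: $t1=4+3=7
cmp $t1, 22  (cmp 7,22)
bne top: taken
after rem $t6, $t6, 10: $t6=0%10=0
after xor $t6, $t6, 1: $t6=0^1=1
after srl $t6, $t6, 4: $t6=1>>4=0
after add $t1, $t1, 3: $t1=7+3=10
cmp $t1, 22  (cmp 10,22)
bne top: taken
after rem $t6, $t6, 10: $t6=0%10=0
after xor $t6, $t6, 1: $t6=0^1=1
after srl $t6, $t6, 4: $t6=1>>4=0
after add $t1, $t1, 3: $t1=10+3=13
cmp $t1, 22  (cmp 13,22)
bne top: taken
after rem $t6, $t6, 10: $t6=0%10=0
after xor $t6, $t6, 1: $t6=0^1=1
after srl $t6, $t6, 4: $t6=1>>4=0
after add $t1, $t1, 3: $t1=13+3=16
cmp $t1, 22  (cmp 16,22)
bne top: taken
after rem $t6, $t6, 10: $t6=0%10=0
after xor $t6, $t6, 1: $t6=0^1=1
after srl $t6, $t6, 4: $t6=1>>4=0
after add $t1, $t1, 3: $t1=16+3=19
cmp $t1, 22  (cmp 19,22)
bne top: taken
after rem $t6, $t6, 10: $t6=0%10=0
after xor $t6, $t6, 1: $t6=0^1=1
after srl $t6, $t6, 4: $t6=1>>4=0
after add $t1, $t1, 3: $t1=19+3=22
cmp $t1, 22  (cmp 22,22)
bne top: not taken
after sub $t6, $t6, 14: $t6=0-14=-14
halt.
Total executed instructions: 46.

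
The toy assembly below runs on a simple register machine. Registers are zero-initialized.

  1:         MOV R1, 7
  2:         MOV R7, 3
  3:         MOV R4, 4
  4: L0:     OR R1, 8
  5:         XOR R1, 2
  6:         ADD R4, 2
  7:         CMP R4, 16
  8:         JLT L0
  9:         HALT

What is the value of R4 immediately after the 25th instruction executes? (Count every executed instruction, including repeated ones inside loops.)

12

after MOV R1, 7: R1=7
after MOV R7, 3: R7=3
after MOV R4, 4: R4=4
after OR R1, 8: R1=7|8=15
after XOR R1, 2: R1=15^2=13
after ADD R4, 2: R4=4+2=6
CMP R4, 16  (cmp 6,16)
JLT L0: taken
after OR R1, 8: R1=13|8=13
after XOR R1, 2: R1=13^2=15
after ADD R4, 2: R4=6+2=8
CMP R4, 16  (cmp 8,16)
JLT L0: taken
after OR R1, 8: R1=15|8=15
after XOR R1, 2: R1=15^2=13
after ADD R4, 2: R4=8+2=10
CMP R4, 16  (cmp 10,16)
JLT L0: taken
after OR R1, 8: R1=13|8=13
after XOR R1, 2: R1=13^2=15
after ADD R4, 2: R4=10+2=12
CMP R4, 16  (cmp 12,16)
JLT L0: taken
after OR R1, 8: R1=15|8=15
after XOR R1, 2: R1=15^2=13
After step 25: R4 = 12.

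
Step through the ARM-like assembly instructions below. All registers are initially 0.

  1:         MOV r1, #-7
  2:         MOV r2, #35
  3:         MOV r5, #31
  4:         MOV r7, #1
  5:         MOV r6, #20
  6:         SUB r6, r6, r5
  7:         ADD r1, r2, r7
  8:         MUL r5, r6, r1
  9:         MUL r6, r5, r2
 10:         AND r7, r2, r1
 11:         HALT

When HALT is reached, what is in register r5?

-396

MOV r1, #-7 → r1=-7
MOV r2, #35 → r2=35
MOV r5, #31 → r5=31
MOV r7, #1 → r7=1
MOV r6, #20 → r6=20
SUB r6, r6, r5 → r6=20-31=-11
ADD r1, r2, r7 → r1=35+1=36
MUL r5, r6, r1 → r5=(-11)*36=-396
MUL r6, r5, r2 → r6=(-396)*35=-13860
AND r7, r2, r1 → r7=35&36=32
halt.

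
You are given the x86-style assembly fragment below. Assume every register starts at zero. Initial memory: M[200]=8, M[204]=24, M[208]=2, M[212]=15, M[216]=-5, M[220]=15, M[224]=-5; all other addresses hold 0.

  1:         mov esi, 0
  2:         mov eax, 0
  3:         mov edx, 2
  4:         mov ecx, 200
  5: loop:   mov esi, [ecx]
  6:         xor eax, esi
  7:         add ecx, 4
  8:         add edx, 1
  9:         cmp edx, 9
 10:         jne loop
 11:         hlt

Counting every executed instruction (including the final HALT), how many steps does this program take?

47

esi=0
eax=0
edx=2
ecx=200
esi=M[200]=8
eax=0^8=8
ecx=200+4=204
edx=2+1=3
cmp edx, 9  (cmp 3,9)
jne loop: taken
esi=M[204]=24
eax=8^24=16
ecx=204+4=208
edx=3+1=4
cmp edx, 9  (cmp 4,9)
jne loop: taken
esi=M[208]=2
eax=16^2=18
ecx=208+4=212
edx=4+1=5
cmp edx, 9  (cmp 5,9)
jne loop: taken
esi=M[212]=15
eax=18^15=29
ecx=212+4=216
edx=5+1=6
cmp edx, 9  (cmp 6,9)
jne loop: taken
esi=M[216]=-5
eax=29^(-5)=-26
ecx=216+4=220
edx=6+1=7
cmp edx, 9  (cmp 7,9)
jne loop: taken
esi=M[220]=15
eax=(-26)^15=-23
ecx=220+4=224
edx=7+1=8
cmp edx, 9  (cmp 8,9)
jne loop: taken
esi=M[224]=-5
eax=(-23)^(-5)=18
ecx=224+4=228
edx=8+1=9
cmp edx, 9  (cmp 9,9)
jne loop: not taken
halt.
Total executed instructions: 47.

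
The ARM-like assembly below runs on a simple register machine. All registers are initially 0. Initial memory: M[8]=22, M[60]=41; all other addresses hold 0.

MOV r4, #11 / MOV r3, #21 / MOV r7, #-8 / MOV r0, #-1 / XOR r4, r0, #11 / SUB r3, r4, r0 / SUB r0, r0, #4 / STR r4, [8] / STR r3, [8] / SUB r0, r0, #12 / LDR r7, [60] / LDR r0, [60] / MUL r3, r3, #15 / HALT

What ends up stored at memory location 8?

-11

after MOV r4, #11: r4=11
after MOV r3, #21: r3=21
after MOV r7, #-8: r7=-8
after MOV r0, #-1: r0=-1
after XOR r4, r0, #11: r4=(-1)^11=-12
after SUB r3, r4, r0: r3=(-12)-(-1)=-11
after SUB r0, r0, #4: r0=(-1)-4=-5
STR r4, [8] → M[8]=-12
STR r3, [8] → M[8]=-11
after SUB r0, r0, #12: r0=(-5)-12=-17
after LDR r7, [60]: r7=M[60]=41
after LDR r0, [60]: r0=M[60]=41
after MUL r3, r3, #15: r3=(-11)*15=-165
halt.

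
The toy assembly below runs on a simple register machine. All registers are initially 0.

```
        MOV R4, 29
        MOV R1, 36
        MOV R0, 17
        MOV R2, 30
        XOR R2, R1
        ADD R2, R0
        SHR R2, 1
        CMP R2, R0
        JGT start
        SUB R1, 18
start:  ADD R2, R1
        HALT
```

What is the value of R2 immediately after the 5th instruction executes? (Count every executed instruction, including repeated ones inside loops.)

R4=29
R1=36
R0=17
R2=30
R2=30^36=58
After step 5: R2 = 58.

58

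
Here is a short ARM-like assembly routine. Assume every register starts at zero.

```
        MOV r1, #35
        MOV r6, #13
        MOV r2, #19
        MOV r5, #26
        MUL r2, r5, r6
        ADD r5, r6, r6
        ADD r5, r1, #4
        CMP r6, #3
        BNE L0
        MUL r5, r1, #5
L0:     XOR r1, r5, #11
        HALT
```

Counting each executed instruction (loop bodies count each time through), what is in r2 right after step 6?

MOV r1, #35 → r1=35
MOV r6, #13 → r6=13
MOV r2, #19 → r2=19
MOV r5, #26 → r5=26
MUL r2, r5, r6 → r2=26*13=338
ADD r5, r6, r6 → r5=13+13=26
After step 6: r2 = 338.

338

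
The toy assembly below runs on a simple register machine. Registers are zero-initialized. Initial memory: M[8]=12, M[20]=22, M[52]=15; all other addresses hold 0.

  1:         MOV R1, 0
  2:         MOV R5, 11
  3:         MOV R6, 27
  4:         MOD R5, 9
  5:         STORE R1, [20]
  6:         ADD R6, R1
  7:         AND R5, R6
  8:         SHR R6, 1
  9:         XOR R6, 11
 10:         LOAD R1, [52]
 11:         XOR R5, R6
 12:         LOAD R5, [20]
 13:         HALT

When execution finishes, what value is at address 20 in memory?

0

R1=0
R5=11
R6=27
R5=11%9=2
STORE R1, [20] → M[20]=0
R6=27+0=27
R5=2&27=2
R6=27>>1=13
R6=13^11=6
R1=M[52]=15
R5=2^6=4
R5=M[20]=0
halt.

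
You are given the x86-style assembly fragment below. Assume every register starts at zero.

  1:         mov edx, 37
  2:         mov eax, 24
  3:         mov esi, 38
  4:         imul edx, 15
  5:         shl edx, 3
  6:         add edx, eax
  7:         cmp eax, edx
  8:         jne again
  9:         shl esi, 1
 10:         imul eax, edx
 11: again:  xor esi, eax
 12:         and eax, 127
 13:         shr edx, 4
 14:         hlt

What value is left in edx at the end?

after mov edx, 37: edx=37
after mov eax, 24: eax=24
after mov esi, 38: esi=38
after imul edx, 15: edx=37*15=555
after shl edx, 3: edx=555<<3=4440
after add edx, eax: edx=4440+24=4464
cmp eax, edx  (cmp 24,4464)
jne again: taken
after xor esi, eax: esi=38^24=62
after and eax, 127: eax=24&127=24
after shr edx, 4: edx=4464>>4=279
halt.

279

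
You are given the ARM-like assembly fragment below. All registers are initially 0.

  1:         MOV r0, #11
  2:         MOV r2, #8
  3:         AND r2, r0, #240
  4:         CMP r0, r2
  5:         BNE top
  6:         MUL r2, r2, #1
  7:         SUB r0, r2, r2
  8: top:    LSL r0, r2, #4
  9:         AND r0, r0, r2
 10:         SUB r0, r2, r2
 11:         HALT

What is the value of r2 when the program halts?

0

after MOV r0, #11: r0=11
after MOV r2, #8: r2=8
after AND r2, r0, #240: r2=11&240=0
CMP r0, r2  (cmp 11,0)
BNE top: taken
after LSL r0, r2, #4: r0=0<<4=0
after AND r0, r0, r2: r0=0&0=0
after SUB r0, r2, r2: r0=0-0=0
halt.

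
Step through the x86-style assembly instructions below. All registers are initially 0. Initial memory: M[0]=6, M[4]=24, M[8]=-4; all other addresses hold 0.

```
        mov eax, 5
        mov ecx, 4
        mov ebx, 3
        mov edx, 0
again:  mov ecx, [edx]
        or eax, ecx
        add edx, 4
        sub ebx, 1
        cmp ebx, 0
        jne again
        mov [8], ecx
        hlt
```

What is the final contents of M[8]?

-4

after mov eax, 5: eax=5
after mov ecx, 4: ecx=4
after mov ebx, 3: ebx=3
after mov edx, 0: edx=0
after mov ecx, [edx]: ecx=M[0]=6
after or eax, ecx: eax=5|6=7
after add edx, 4: edx=0+4=4
after sub ebx, 1: ebx=3-1=2
cmp ebx, 0  (cmp 2,0)
jne again: taken
after mov ecx, [edx]: ecx=M[4]=24
after or eax, ecx: eax=7|24=31
after add edx, 4: edx=4+4=8
after sub ebx, 1: ebx=2-1=1
cmp ebx, 0  (cmp 1,0)
jne again: taken
after mov ecx, [edx]: ecx=M[8]=-4
after or eax, ecx: eax=31|(-4)=-1
after add edx, 4: edx=8+4=12
after sub ebx, 1: ebx=1-1=0
cmp ebx, 0  (cmp 0,0)
jne again: not taken
mov [8], ecx → M[8]=-4
halt.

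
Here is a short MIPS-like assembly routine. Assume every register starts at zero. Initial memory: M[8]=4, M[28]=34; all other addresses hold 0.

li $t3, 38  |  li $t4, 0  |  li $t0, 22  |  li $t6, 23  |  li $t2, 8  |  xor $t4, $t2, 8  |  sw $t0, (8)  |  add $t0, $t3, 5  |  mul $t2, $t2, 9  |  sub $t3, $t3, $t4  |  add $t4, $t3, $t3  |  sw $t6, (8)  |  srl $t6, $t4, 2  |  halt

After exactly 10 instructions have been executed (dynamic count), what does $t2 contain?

after li $t3, 38: $t3=38
after li $t4, 0: $t4=0
after li $t0, 22: $t0=22
after li $t6, 23: $t6=23
after li $t2, 8: $t2=8
after xor $t4, $t2, 8: $t4=8^8=0
sw $t0, (8) → M[8]=22
after add $t0, $t3, 5: $t0=38+5=43
after mul $t2, $t2, 9: $t2=8*9=72
after sub $t3, $t3, $t4: $t3=38-0=38
After step 10: $t2 = 72.

72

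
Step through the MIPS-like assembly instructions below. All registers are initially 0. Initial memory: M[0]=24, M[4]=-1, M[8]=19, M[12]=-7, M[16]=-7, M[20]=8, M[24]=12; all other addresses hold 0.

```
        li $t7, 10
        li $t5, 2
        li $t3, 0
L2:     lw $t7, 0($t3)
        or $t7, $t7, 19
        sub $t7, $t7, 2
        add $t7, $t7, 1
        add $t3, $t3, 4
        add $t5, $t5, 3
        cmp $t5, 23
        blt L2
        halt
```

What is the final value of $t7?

after li $t7, 10: $t7=10
after li $t5, 2: $t5=2
after li $t3, 0: $t3=0
after lw $t7, 0($t3): $t7=M[0]=24
after or $t7, $t7, 19: $t7=24|19=27
after sub $t7, $t7, 2: $t7=27-2=25
after add $t7, $t7, 1: $t7=25+1=26
after add $t3, $t3, 4: $t3=0+4=4
after add $t5, $t5, 3: $t5=2+3=5
cmp $t5, 23  (cmp 5,23)
blt L2: taken
after lw $t7, 0($t3): $t7=M[4]=-1
after or $t7, $t7, 19: $t7=(-1)|19=-1
after sub $t7, $t7, 2: $t7=(-1)-2=-3
after add $t7, $t7, 1: $t7=(-3)+1=-2
after add $t3, $t3, 4: $t3=4+4=8
after add $t5, $t5, 3: $t5=5+3=8
cmp $t5, 23  (cmp 8,23)
blt L2: taken
after lw $t7, 0($t3): $t7=M[8]=19
after or $t7, $t7, 19: $t7=19|19=19
after sub $t7, $t7, 2: $t7=19-2=17
after add $t7, $t7, 1: $t7=17+1=18
after add $t3, $t3, 4: $t3=8+4=12
after add $t5, $t5, 3: $t5=8+3=11
cmp $t5, 23  (cmp 11,23)
blt L2: taken
after lw $t7, 0($t3): $t7=M[12]=-7
after or $t7, $t7, 19: $t7=(-7)|19=-5
after sub $t7, $t7, 2: $t7=(-5)-2=-7
after add $t7, $t7, 1: $t7=(-7)+1=-6
after add $t3, $t3, 4: $t3=12+4=16
after add $t5, $t5, 3: $t5=11+3=14
cmp $t5, 23  (cmp 14,23)
blt L2: taken
after lw $t7, 0($t3): $t7=M[16]=-7
after or $t7, $t7, 19: $t7=(-7)|19=-5
after sub $t7, $t7, 2: $t7=(-5)-2=-7
after add $t7, $t7, 1: $t7=(-7)+1=-6
after add $t3, $t3, 4: $t3=16+4=20
after add $t5, $t5, 3: $t5=14+3=17
cmp $t5, 23  (cmp 17,23)
blt L2: taken
after lw $t7, 0($t3): $t7=M[20]=8
after or $t7, $t7, 19: $t7=8|19=27
after sub $t7, $t7, 2: $t7=27-2=25
after add $t7, $t7, 1: $t7=25+1=26
after add $t3, $t3, 4: $t3=20+4=24
after add $t5, $t5, 3: $t5=17+3=20
cmp $t5, 23  (cmp 20,23)
blt L2: taken
after lw $t7, 0($t3): $t7=M[24]=12
after or $t7, $t7, 19: $t7=12|19=31
after sub $t7, $t7, 2: $t7=31-2=29
after add $t7, $t7, 1: $t7=29+1=30
after add $t3, $t3, 4: $t3=24+4=28
after add $t5, $t5, 3: $t5=20+3=23
cmp $t5, 23  (cmp 23,23)
blt L2: not taken
halt.

30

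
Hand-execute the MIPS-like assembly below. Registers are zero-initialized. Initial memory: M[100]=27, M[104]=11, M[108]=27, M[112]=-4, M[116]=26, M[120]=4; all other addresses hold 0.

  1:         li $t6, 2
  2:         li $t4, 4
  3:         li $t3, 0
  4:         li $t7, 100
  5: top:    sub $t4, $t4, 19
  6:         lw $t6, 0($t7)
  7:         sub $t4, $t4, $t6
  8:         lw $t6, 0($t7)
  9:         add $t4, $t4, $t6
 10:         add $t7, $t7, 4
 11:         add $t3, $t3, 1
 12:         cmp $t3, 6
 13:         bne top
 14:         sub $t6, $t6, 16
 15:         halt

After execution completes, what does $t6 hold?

-12

after li $t6, 2: $t6=2
after li $t4, 4: $t4=4
after li $t3, 0: $t3=0
after li $t7, 100: $t7=100
after sub $t4, $t4, 19: $t4=4-19=-15
after lw $t6, 0($t7): $t6=M[100]=27
after sub $t4, $t4, $t6: $t4=(-15)-27=-42
after lw $t6, 0($t7): $t6=M[100]=27
after add $t4, $t4, $t6: $t4=(-42)+27=-15
after add $t7, $t7, 4: $t7=100+4=104
after add $t3, $t3, 1: $t3=0+1=1
cmp $t3, 6  (cmp 1,6)
bne top: taken
after sub $t4, $t4, 19: $t4=(-15)-19=-34
after lw $t6, 0($t7): $t6=M[104]=11
after sub $t4, $t4, $t6: $t4=(-34)-11=-45
after lw $t6, 0($t7): $t6=M[104]=11
after add $t4, $t4, $t6: $t4=(-45)+11=-34
after add $t7, $t7, 4: $t7=104+4=108
after add $t3, $t3, 1: $t3=1+1=2
cmp $t3, 6  (cmp 2,6)
bne top: taken
after sub $t4, $t4, 19: $t4=(-34)-19=-53
after lw $t6, 0($t7): $t6=M[108]=27
after sub $t4, $t4, $t6: $t4=(-53)-27=-80
after lw $t6, 0($t7): $t6=M[108]=27
after add $t4, $t4, $t6: $t4=(-80)+27=-53
after add $t7, $t7, 4: $t7=108+4=112
after add $t3, $t3, 1: $t3=2+1=3
cmp $t3, 6  (cmp 3,6)
bne top: taken
after sub $t4, $t4, 19: $t4=(-53)-19=-72
after lw $t6, 0($t7): $t6=M[112]=-4
after sub $t4, $t4, $t6: $t4=(-72)-(-4)=-68
after lw $t6, 0($t7): $t6=M[112]=-4
after add $t4, $t4, $t6: $t4=(-68)+(-4)=-72
after add $t7, $t7, 4: $t7=112+4=116
after add $t3, $t3, 1: $t3=3+1=4
cmp $t3, 6  (cmp 4,6)
bne top: taken
after sub $t4, $t4, 19: $t4=(-72)-19=-91
after lw $t6, 0($t7): $t6=M[116]=26
after sub $t4, $t4, $t6: $t4=(-91)-26=-117
after lw $t6, 0($t7): $t6=M[116]=26
after add $t4, $t4, $t6: $t4=(-117)+26=-91
after add $t7, $t7, 4: $t7=116+4=120
after add $t3, $t3, 1: $t3=4+1=5
cmp $t3, 6  (cmp 5,6)
bne top: taken
after sub $t4, $t4, 19: $t4=(-91)-19=-110
after lw $t6, 0($t7): $t6=M[120]=4
after sub $t4, $t4, $t6: $t4=(-110)-4=-114
after lw $t6, 0($t7): $t6=M[120]=4
after add $t4, $t4, $t6: $t4=(-114)+4=-110
after add $t7, $t7, 4: $t7=120+4=124
after add $t3, $t3, 1: $t3=5+1=6
cmp $t3, 6  (cmp 6,6)
bne top: not taken
after sub $t6, $t6, 16: $t6=4-16=-12
halt.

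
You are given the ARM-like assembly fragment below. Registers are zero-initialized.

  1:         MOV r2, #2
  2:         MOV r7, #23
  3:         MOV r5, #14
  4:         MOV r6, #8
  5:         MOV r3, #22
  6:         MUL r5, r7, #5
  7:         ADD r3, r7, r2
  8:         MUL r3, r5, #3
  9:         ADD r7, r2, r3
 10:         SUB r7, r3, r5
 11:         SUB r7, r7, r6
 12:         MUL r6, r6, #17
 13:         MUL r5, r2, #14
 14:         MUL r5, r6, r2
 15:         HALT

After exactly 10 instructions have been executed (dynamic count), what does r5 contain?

after MOV r2, #2: r2=2
after MOV r7, #23: r7=23
after MOV r5, #14: r5=14
after MOV r6, #8: r6=8
after MOV r3, #22: r3=22
after MUL r5, r7, #5: r5=23*5=115
after ADD r3, r7, r2: r3=23+2=25
after MUL r3, r5, #3: r3=115*3=345
after ADD r7, r2, r3: r7=2+345=347
after SUB r7, r3, r5: r7=345-115=230
After step 10: r5 = 115.

115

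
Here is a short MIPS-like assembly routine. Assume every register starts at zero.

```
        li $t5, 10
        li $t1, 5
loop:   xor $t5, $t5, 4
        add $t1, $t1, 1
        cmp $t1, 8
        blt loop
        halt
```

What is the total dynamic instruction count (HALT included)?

15

li $t5, 10 → $t5=10
li $t1, 5 → $t1=5
xor $t5, $t5, 4 → $t5=10^4=14
add $t1, $t1, 1 → $t1=5+1=6
cmp $t1, 8  (cmp 6,8)
blt loop: taken
xor $t5, $t5, 4 → $t5=14^4=10
add $t1, $t1, 1 → $t1=6+1=7
cmp $t1, 8  (cmp 7,8)
blt loop: taken
xor $t5, $t5, 4 → $t5=10^4=14
add $t1, $t1, 1 → $t1=7+1=8
cmp $t1, 8  (cmp 8,8)
blt loop: not taken
halt.
Total executed instructions: 15.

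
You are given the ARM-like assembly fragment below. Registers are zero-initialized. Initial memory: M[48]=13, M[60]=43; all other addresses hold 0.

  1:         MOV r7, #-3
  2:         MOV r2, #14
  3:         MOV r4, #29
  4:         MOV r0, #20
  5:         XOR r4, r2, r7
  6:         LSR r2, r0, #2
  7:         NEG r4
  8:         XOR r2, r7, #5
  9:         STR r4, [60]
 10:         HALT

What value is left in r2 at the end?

-8

after MOV r7, #-3: r7=-3
after MOV r2, #14: r2=14
after MOV r4, #29: r4=29
after MOV r0, #20: r0=20
after XOR r4, r2, r7: r4=14^(-3)=-13
after LSR r2, r0, #2: r2=20>>2=5
after NEG r4: r4=-(-13)=13
after XOR r2, r7, #5: r2=(-3)^5=-8
STR r4, [60] → M[60]=13
halt.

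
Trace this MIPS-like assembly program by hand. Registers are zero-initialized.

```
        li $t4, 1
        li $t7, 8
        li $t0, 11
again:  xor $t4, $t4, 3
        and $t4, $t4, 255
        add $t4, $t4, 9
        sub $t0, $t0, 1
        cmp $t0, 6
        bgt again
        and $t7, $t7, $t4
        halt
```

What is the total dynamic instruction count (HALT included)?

after li $t4, 1: $t4=1
after li $t7, 8: $t7=8
after li $t0, 11: $t0=11
after xor $t4, $t4, 3: $t4=1^3=2
after and $t4, $t4, 255: $t4=2&255=2
after add $t4, $t4, 9: $t4=2+9=11
after sub $t0, $t0, 1: $t0=11-1=10
cmp $t0, 6  (cmp 10,6)
bgt again: taken
after xor $t4, $t4, 3: $t4=11^3=8
after and $t4, $t4, 255: $t4=8&255=8
after add $t4, $t4, 9: $t4=8+9=17
after sub $t0, $t0, 1: $t0=10-1=9
cmp $t0, 6  (cmp 9,6)
bgt again: taken
after xor $t4, $t4, 3: $t4=17^3=18
after and $t4, $t4, 255: $t4=18&255=18
after add $t4, $t4, 9: $t4=18+9=27
after sub $t0, $t0, 1: $t0=9-1=8
cmp $t0, 6  (cmp 8,6)
bgt again: taken
after xor $t4, $t4, 3: $t4=27^3=24
after and $t4, $t4, 255: $t4=24&255=24
after add $t4, $t4, 9: $t4=24+9=33
after sub $t0, $t0, 1: $t0=8-1=7
cmp $t0, 6  (cmp 7,6)
bgt again: taken
after xor $t4, $t4, 3: $t4=33^3=34
after and $t4, $t4, 255: $t4=34&255=34
after add $t4, $t4, 9: $t4=34+9=43
after sub $t0, $t0, 1: $t0=7-1=6
cmp $t0, 6  (cmp 6,6)
bgt again: not taken
after and $t7, $t7, $t4: $t7=8&43=8
halt.
Total executed instructions: 35.

35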